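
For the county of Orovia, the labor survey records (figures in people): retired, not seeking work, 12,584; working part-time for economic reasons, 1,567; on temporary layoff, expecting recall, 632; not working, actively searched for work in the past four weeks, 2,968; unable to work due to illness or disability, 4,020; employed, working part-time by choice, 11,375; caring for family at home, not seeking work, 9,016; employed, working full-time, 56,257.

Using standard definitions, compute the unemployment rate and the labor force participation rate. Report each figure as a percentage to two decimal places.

Unemployment rate ≈ 4.95%; labor force participation rate ≈ 73.97%.

Employed = 1,567 + 11,375 + 56,257 = 69,199 (anyone who worked, including part-time for economic reasons, counts as employed).
Unemployed = 632 + 2,968 = 3,600 (jobless and actively searching, or on temporary layoff).
Labor force = 69,199 + 3,600 = 72,799.
Not in labor force = 12,584 + 4,020 + 9,016 = 25,620 (those not working and not actively searching are outside the labor force).
Civilian working-age population = 72,799 + 25,620 = 98,419.
Unemployment rate = 3,600 / 72,799 = 4.95%.
Labor force participation rate = 72,799 / 98,419 = 73.97%.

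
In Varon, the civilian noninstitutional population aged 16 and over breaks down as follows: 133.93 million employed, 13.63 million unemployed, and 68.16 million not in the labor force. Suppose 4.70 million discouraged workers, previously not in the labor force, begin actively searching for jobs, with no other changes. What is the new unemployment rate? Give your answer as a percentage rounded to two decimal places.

Initially, labor force = 133.93 + 13.63 = 147.56 million, so u = 13.63/147.56 = 9.24%.
After the change, unemployed and labor force both rise by 4.70 → E = 133.93, U = 18.33, labor force = 152.26 million.
New unemployment rate = 18.33 / 152.26 = 12.04%.

New unemployment rate ≈ 12.04%.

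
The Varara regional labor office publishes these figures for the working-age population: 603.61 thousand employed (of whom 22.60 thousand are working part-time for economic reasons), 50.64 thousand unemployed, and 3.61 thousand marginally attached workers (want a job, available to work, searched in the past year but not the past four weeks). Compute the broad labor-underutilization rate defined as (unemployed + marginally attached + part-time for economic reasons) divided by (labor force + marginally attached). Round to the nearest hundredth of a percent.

Broad underutilization rate ≈ 11.68%.

Labor force = 603.61 + 50.64 = 654.25 thousand.
Numerator = 50.64 + 3.61 + 22.60 = 76.85 thousand.
Denominator = 654.25 + 3.61 = 657.86 thousand.
Broad rate = 76.85 / 657.86 = 11.68%.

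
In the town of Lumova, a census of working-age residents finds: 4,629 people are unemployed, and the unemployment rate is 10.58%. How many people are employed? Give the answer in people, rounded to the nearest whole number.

About 39,123 are employed.

Labor force = U / u = 4,629 / 0.1058 ≈ 43,752.
Employed = labor force − unemployed = 43,752 − 4,629 = 39,123.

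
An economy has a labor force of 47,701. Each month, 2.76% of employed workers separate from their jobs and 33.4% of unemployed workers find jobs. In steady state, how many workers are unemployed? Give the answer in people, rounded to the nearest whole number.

About 3,641 are unemployed in steady state.

Steady-state unemployment rate u* = s/(s+f) = 2.76/(2.76+33.4) = 0.076327.
Unemployed = u* × labor force = 0.076327 × 47,701 ≈ 3,641.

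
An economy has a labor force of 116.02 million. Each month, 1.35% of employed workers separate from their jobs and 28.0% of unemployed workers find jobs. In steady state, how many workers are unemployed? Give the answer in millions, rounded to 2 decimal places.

About 5.34 million are unemployed in steady state.

Steady-state unemployment rate u* = s/(s+f) = 1.35/(1.35+28.0) = 0.045997.
Unemployed = u* × labor force = 0.045997 × 116.02 ≈ 5.34 million.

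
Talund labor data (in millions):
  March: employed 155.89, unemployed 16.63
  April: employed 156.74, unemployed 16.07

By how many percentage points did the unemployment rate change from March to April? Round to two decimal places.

March: labor force = 155.89 + 16.63 = 172.52; u = 16.63/172.52 = 9.64%.
April: labor force = 156.74 + 16.07 = 172.81; u = 16.07/172.81 = 9.30%.
Change = 9.30% − 9.64% = −0.34 pp.

The unemployment rate changed by −0.34 percentage points.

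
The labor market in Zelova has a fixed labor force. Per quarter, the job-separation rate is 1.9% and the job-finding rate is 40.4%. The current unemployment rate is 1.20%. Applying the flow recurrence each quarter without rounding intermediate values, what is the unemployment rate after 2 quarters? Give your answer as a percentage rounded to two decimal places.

With a fixed labor force, u_{t+1} = u_t + s·(1−u_t) − f·u_t = u_t·(1−s−f) + s.
Here 1−s−f = 0.577 and s = 0.019.
u_1 = 0.012000 × 0.577 + 0.019 = 0.025924.
u_2 = 0.025924 × 0.577 + 0.019 = 0.033958.

Unemployment rate after two quarters ≈ 3.40%.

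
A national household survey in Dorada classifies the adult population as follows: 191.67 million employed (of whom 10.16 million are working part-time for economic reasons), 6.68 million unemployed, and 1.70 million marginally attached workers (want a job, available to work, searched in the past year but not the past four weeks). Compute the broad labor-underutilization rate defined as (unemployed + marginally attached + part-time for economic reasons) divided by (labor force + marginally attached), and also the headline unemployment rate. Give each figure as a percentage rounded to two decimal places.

Labor force = 191.67 + 6.68 = 198.35 million.
Numerator = 6.68 + 1.70 + 10.16 = 18.54 million.
Denominator = 198.35 + 1.70 = 200.05 million.
Broad rate = 18.54 / 200.05 = 9.27%.
Headline unemployment rate = 6.68 / 198.35 = 3.37%.

Broad underutilization rate ≈ 9.27%; headline unemployment rate ≈ 3.37%.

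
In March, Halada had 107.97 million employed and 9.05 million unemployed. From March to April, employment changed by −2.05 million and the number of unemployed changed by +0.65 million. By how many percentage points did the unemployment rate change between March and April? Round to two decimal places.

The unemployment rate changed by +0.66 percentage points.

March: labor force = 107.97 + 9.05 = 117.02; u = 9.05/117.02 = 7.73%.
April: labor force = 105.92 + 9.70 = 115.62; u = 9.70/115.62 = 8.39%.
Change = 8.39% − 7.73% = +0.66 pp.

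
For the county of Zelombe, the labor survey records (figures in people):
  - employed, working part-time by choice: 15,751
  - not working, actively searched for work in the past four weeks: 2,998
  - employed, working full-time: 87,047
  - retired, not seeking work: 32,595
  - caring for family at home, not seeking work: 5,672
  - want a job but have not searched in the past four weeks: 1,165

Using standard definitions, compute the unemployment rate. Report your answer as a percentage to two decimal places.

Employed = 15,751 + 87,047 = 102,798.
Unemployed = 2,998.
Labor force = 102,798 + 2,998 = 105,796.
Unemployment rate = 2,998 / 105,796 = 2.83%.

Unemployment rate ≈ 2.83%.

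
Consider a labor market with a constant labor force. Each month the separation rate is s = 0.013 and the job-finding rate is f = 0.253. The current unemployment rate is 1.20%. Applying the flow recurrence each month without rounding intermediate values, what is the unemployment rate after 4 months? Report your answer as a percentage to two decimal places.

With a fixed labor force, u_{t+1} = u_t + s·(1−u_t) − f·u_t = u_t·(1−s−f) + s.
Here 1−s−f = 0.734 and s = 0.013.
u_1 = 0.012000 × 0.734 + 0.013 = 0.021808.
u_2 = 0.021808 × 0.734 + 0.013 = 0.029007.
u_3 = 0.029007 × 0.734 + 0.013 = 0.034291.
u_4 = 0.034291 × 0.734 + 0.013 = 0.038170.

Unemployment rate after four months ≈ 3.82%.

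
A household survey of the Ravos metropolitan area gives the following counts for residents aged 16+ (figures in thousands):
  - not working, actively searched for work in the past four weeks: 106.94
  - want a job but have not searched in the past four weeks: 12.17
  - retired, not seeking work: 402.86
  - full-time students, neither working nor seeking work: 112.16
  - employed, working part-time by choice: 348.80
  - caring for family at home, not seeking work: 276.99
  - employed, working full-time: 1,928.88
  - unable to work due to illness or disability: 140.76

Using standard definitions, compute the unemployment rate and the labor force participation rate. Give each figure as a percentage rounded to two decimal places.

Employed = 348.80 + 1,928.88 = 2,277.68 thousand.
Unemployed = 106.94 thousand.
Labor force = 2,277.68 + 106.94 = 2,384.62 thousand.
Not in labor force = 12.17 + 402.86 + 112.16 + 276.99 + 140.76 = 944.94 thousand (those not working and not actively searching are outside the labor force — including those who want a job but have given up searching).
Civilian working-age population = 2,384.62 + 944.94 = 3,329.56 thousand.
Unemployment rate = 106.94 / 2,384.62 = 4.48%.
Labor force participation rate = 2,384.62 / 3,329.56 = 71.62%.

Unemployment rate ≈ 4.48%; labor force participation rate ≈ 71.62%.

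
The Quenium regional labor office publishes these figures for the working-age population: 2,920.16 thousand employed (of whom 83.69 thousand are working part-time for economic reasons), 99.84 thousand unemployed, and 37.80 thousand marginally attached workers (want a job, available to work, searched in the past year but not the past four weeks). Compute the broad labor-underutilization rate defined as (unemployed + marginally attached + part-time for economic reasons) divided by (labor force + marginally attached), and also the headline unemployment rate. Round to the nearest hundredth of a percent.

Labor force = 2,920.16 + 99.84 = 3,020.00 thousand.
Numerator = 99.84 + 37.80 + 83.69 = 221.33 thousand.
Denominator = 3,020.00 + 37.80 = 3,057.80 thousand.
Broad rate = 221.33 / 3,057.80 = 7.24%.
Headline unemployment rate = 99.84 / 3,020.00 = 3.31%.

Broad underutilization rate ≈ 7.24%; headline unemployment rate ≈ 3.31%.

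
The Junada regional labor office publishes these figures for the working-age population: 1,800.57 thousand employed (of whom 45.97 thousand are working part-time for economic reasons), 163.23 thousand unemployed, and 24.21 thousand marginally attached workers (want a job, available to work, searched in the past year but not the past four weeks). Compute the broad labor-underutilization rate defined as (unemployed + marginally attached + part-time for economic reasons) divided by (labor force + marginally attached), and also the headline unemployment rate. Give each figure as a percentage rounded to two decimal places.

Labor force = 1,800.57 + 163.23 = 1,963.80 thousand.
Numerator = 163.23 + 24.21 + 45.97 = 233.41 thousand.
Denominator = 1,963.80 + 24.21 = 1,988.01 thousand.
Broad rate = 233.41 / 1,988.01 = 11.74%.
Headline unemployment rate = 163.23 / 1,963.80 = 8.31%.

Broad underutilization rate ≈ 11.74%; headline unemployment rate ≈ 8.31%.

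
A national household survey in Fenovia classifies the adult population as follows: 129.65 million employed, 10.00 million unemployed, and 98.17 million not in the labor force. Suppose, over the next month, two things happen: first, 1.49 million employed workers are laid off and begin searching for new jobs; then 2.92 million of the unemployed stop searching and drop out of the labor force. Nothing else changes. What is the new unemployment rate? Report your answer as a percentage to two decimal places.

Initially, labor force = 129.65 + 10.00 = 139.65 million, so u = 10.00/139.65 = 7.16%.
After the first change, employed falls and unemployed rises by 1.49; labor force unchanged → E = 128.16, U = 11.49, labor force = 139.65 million.
After the second change, unemployed and labor force both fall by 2.92 → E = 128.16, U = 8.57, labor force = 136.73 million.
New unemployment rate = 8.57 / 136.73 = 6.27%.

New unemployment rate ≈ 6.27%.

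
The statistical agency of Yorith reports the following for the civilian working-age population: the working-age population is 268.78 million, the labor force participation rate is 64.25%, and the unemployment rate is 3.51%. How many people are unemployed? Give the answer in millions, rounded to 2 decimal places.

Labor force = 0.6425 × 268.78 = 172.69 million.
Unemployed = 0.0351 × 172.69 ≈ 6.06 million.

About 6.06 million are unemployed.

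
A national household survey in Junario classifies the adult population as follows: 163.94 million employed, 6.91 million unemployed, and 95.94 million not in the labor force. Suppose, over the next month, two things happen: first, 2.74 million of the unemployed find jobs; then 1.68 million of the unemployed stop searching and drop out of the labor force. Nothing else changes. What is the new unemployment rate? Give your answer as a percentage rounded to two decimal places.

Initially, labor force = 163.94 + 6.91 = 170.85 million, so u = 6.91/170.85 = 4.04%.
After the first change, unemployed falls and employed rises by 2.74; labor force unchanged → E = 166.68, U = 4.17, labor force = 170.85 million.
After the second change, unemployed and labor force both fall by 1.68 → E = 166.68, U = 2.49, labor force = 169.17 million.
New unemployment rate = 2.49 / 169.17 = 1.47%.

New unemployment rate ≈ 1.47%.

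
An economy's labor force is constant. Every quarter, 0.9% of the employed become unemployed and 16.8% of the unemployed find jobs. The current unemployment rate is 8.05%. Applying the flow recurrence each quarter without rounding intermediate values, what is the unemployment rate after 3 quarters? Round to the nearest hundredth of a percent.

With a fixed labor force, u_{t+1} = u_t + s·(1−u_t) − f·u_t = u_t·(1−s−f) + s.
Here 1−s−f = 0.823 and s = 0.009.
u_1 = 0.080500 × 0.823 + 0.009 = 0.075251.
u_2 = 0.075251 × 0.823 + 0.009 = 0.070932.
u_3 = 0.070932 × 0.823 + 0.009 = 0.067377.

Unemployment rate after three quarters ≈ 6.74%.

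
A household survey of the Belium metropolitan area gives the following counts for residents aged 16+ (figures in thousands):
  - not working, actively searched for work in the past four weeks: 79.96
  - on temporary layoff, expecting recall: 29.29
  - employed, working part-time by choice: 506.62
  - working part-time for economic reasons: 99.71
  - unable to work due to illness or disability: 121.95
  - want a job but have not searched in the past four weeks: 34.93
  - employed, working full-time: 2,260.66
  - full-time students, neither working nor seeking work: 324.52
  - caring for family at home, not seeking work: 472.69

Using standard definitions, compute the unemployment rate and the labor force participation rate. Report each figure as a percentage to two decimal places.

Employed = 506.62 + 99.71 + 2,260.66 = 2,866.99 thousand (anyone who worked, including part-time for economic reasons, counts as employed).
Unemployed = 79.96 + 29.29 = 109.25 thousand (jobless and actively searching, or on temporary layoff).
Labor force = 2,866.99 + 109.25 = 2,976.24 thousand.
Not in labor force = 121.95 + 34.93 + 324.52 + 472.69 = 954.09 thousand (those not working and not actively searching are outside the labor force — including those who want a job but have given up searching).
Civilian working-age population = 2,976.24 + 954.09 = 3,930.33 thousand.
Unemployment rate = 109.25 / 2,976.24 = 3.67%.
Labor force participation rate = 2,976.24 / 3,930.33 = 75.72%.

Unemployment rate ≈ 3.67%; labor force participation rate ≈ 75.72%.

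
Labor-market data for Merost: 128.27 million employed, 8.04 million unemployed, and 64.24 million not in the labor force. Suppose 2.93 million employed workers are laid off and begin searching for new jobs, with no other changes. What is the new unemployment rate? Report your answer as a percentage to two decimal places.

Initially, labor force = 128.27 + 8.04 = 136.31 million, so u = 8.04/136.31 = 5.90%.
After the change, employed falls and unemployed rises by 2.93; labor force unchanged → E = 125.34, U = 10.97, labor force = 136.31 million.
New unemployment rate = 10.97 / 136.31 = 8.05%.

New unemployment rate ≈ 8.05%.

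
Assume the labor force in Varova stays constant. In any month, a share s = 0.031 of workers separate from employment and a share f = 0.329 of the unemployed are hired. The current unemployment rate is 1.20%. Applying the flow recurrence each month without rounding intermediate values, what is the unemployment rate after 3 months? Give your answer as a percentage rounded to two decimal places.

Unemployment rate after three months ≈ 6.67%.

With a fixed labor force, u_{t+1} = u_t + s·(1−u_t) − f·u_t = u_t·(1−s−f) + s.
Here 1−s−f = 0.640 and s = 0.031.
u_1 = 0.012000 × 0.640 + 0.031 = 0.038680.
u_2 = 0.038680 × 0.640 + 0.031 = 0.055755.
u_3 = 0.055755 × 0.640 + 0.031 = 0.066683.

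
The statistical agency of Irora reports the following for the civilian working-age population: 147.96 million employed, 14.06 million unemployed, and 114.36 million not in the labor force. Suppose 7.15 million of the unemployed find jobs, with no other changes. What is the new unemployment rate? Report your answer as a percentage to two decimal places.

New unemployment rate ≈ 4.26%.

Initially, labor force = 147.96 + 14.06 = 162.02 million, so u = 14.06/162.02 = 8.68%.
After the change, unemployed falls and employed rises by 7.15; labor force unchanged → E = 155.11, U = 6.91, labor force = 162.02 million.
New unemployment rate = 6.91 / 162.02 = 4.26%.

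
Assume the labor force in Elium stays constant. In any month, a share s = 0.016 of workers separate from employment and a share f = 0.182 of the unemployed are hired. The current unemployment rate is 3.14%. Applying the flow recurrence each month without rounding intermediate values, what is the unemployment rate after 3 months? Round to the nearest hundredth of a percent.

With a fixed labor force, u_{t+1} = u_t + s·(1−u_t) − f·u_t = u_t·(1−s−f) + s.
Here 1−s−f = 0.802 and s = 0.016.
u_1 = 0.031400 × 0.802 + 0.016 = 0.041183.
u_2 = 0.041183 × 0.802 + 0.016 = 0.049029.
u_3 = 0.049029 × 0.802 + 0.016 = 0.055321.

Unemployment rate after three months ≈ 5.53%.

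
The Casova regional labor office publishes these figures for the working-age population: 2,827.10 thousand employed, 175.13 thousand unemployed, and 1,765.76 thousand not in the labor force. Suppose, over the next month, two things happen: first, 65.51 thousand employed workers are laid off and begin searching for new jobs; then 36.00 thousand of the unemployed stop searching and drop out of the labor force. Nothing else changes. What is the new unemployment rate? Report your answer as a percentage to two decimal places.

New unemployment rate ≈ 6.90%.

Initially, labor force = 2,827.10 + 175.13 = 3,002.23 thousand, so u = 175.13/3,002.23 = 5.83%.
After the first change, employed falls and unemployed rises by 65.51; labor force unchanged → E = 2,761.59, U = 240.64, labor force = 3,002.23 thousand.
After the second change, unemployed and labor force both fall by 36.00 → E = 2,761.59, U = 204.64, labor force = 2,966.23 thousand.
New unemployment rate = 204.64 / 2,966.23 = 6.90%.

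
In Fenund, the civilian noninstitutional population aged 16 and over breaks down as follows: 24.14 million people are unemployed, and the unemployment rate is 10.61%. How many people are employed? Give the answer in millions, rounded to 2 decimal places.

About 203.38 million are employed.

Labor force = U / u = 24.14 / 0.1061 ≈ 227.52 million.
Employed = labor force − unemployed = 227.52 − 24.14 = 203.38 million.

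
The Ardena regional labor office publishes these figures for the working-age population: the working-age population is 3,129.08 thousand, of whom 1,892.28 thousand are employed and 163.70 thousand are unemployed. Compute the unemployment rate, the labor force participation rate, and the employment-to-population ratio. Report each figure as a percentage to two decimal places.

Labor force = employed + unemployed = 1,892.28 + 163.70 = 2,055.98 thousand.
Unemployment rate = 163.70 / 2,055.98 = 7.96%.
Labor force participation rate = 2,055.98 / 3,129.08 = 65.71%.
Employment-population ratio = 1,892.28 / 3,129.08 = 60.47%.

Unemployment rate ≈ 7.96%; labor force participation rate ≈ 65.71%; employment-population ratio ≈ 60.47%.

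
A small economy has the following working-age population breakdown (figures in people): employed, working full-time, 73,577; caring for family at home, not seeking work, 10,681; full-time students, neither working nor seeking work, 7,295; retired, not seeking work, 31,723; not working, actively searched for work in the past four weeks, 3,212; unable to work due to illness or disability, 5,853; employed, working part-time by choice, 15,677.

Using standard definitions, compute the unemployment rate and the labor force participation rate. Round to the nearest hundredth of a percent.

Employed = 73,577 + 15,677 = 89,254.
Unemployed = 3,212.
Labor force = 89,254 + 3,212 = 92,466.
Not in labor force = 10,681 + 7,295 + 31,723 + 5,853 = 55,552 (those not working and not actively searching are outside the labor force).
Civilian working-age population = 92,466 + 55,552 = 148,018.
Unemployment rate = 3,212 / 92,466 = 3.47%.
Labor force participation rate = 92,466 / 148,018 = 62.47%.

Unemployment rate ≈ 3.47%; labor force participation rate ≈ 62.47%.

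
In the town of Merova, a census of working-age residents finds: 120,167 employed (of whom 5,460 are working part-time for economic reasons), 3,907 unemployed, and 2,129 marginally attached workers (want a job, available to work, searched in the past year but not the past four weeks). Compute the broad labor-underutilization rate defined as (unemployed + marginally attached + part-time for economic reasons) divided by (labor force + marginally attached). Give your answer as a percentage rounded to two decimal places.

Broad underutilization rate ≈ 9.11%.

Labor force = 120,167 + 3,907 = 124,074.
Numerator = 3,907 + 2,129 + 5,460 = 11,496.
Denominator = 124,074 + 2,129 = 126,203.
Broad rate = 11,496 / 126,203 = 9.11%.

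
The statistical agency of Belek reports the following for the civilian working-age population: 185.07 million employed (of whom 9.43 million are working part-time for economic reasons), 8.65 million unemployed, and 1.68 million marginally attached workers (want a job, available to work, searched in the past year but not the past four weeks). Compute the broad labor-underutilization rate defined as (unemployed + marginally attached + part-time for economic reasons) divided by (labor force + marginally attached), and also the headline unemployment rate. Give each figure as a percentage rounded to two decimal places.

Labor force = 185.07 + 8.65 = 193.72 million.
Numerator = 8.65 + 1.68 + 9.43 = 19.76 million.
Denominator = 193.72 + 1.68 = 195.40 million.
Broad rate = 19.76 / 195.40 = 10.11%.
Headline unemployment rate = 8.65 / 193.72 = 4.47%.

Broad underutilization rate ≈ 10.11%; headline unemployment rate ≈ 4.47%.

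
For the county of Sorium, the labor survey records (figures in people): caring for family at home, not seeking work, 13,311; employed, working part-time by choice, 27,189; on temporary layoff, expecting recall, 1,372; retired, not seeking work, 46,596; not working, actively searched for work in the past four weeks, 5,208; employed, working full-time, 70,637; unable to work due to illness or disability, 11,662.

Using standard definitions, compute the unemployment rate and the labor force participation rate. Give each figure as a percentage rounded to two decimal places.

Unemployment rate ≈ 6.30%; labor force participation rate ≈ 59.33%.

Employed = 27,189 + 70,637 = 97,826.
Unemployed = 1,372 + 5,208 = 6,580 (jobless and actively searching, or on temporary layoff).
Labor force = 97,826 + 6,580 = 104,406.
Not in labor force = 13,311 + 46,596 + 11,662 = 71,569 (those not working and not actively searching are outside the labor force).
Civilian working-age population = 104,406 + 71,569 = 175,975.
Unemployment rate = 6,580 / 104,406 = 6.30%.
Labor force participation rate = 104,406 / 175,975 = 59.33%.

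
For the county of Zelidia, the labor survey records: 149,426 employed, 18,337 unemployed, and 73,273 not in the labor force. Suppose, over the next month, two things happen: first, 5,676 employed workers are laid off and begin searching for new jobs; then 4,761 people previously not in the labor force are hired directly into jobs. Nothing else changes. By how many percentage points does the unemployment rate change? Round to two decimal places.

Initially, labor force = 149,426 + 18,337 = 167,763, so u = 18,337/167,763 = 10.93%.
After the first change, employed falls and unemployed rises by 5,676; labor force unchanged → E = 143,750, U = 24,013, labor force = 167,763.
After the second change, employed and labor force both rise by 4,761; unemployed unchanged → E = 148,511, U = 24,013, labor force = 172,524.
New unemployment rate = 24,013 / 172,524 = 13.92%.
Change = 13.92% − 10.93% = +2.99 percentage points.

The unemployment rate changes by +2.99 percentage points.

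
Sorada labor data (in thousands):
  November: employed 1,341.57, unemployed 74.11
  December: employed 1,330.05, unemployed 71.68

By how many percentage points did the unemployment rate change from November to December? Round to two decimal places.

November: labor force = 1,341.57 + 74.11 = 1,415.68; u = 74.11/1,415.68 = 5.23%.
December: labor force = 1,330.05 + 71.68 = 1,401.73; u = 71.68/1,401.73 = 5.11%.
Change = 5.11% − 5.23% = −0.12 pp.

The unemployment rate changed by −0.12 percentage points.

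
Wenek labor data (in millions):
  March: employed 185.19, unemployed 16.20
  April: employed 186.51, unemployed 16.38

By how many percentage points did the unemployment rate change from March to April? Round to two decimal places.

The unemployment rate changed by +0.03 percentage points.

March: labor force = 185.19 + 16.20 = 201.39; u = 16.20/201.39 = 8.04%.
April: labor force = 186.51 + 16.38 = 202.89; u = 16.38/202.89 = 8.07%.
Change = 8.07% − 8.04% = +0.03 pp.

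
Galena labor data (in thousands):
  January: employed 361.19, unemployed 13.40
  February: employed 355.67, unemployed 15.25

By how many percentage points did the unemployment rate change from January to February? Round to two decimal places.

January: labor force = 361.19 + 13.40 = 374.59; u = 13.40/374.59 = 3.58%.
February: labor force = 355.67 + 15.25 = 370.92; u = 15.25/370.92 = 4.11%.
Change = 4.11% − 3.58% = +0.53 pp.

The unemployment rate changed by +0.53 percentage points.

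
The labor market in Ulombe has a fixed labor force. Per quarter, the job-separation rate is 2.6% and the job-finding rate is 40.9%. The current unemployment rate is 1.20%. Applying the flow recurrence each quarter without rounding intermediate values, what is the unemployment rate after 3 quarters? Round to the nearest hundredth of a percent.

Unemployment rate after three quarters ≈ 5.12%.

With a fixed labor force, u_{t+1} = u_t + s·(1−u_t) − f·u_t = u_t·(1−s−f) + s.
Here 1−s−f = 0.565 and s = 0.026.
u_1 = 0.012000 × 0.565 + 0.026 = 0.032780.
u_2 = 0.032780 × 0.565 + 0.026 = 0.044521.
u_3 = 0.044521 × 0.565 + 0.026 = 0.051154.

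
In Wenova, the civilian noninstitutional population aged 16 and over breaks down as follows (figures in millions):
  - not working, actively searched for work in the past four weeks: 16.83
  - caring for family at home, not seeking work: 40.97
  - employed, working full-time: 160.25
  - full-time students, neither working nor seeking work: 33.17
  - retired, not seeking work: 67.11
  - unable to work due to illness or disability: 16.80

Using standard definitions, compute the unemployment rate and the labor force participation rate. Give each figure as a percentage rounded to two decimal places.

Unemployment rate ≈ 9.50%; labor force participation rate ≈ 52.84%.

Employed = 160.25 million.
Unemployed = 16.83 million.
Labor force = 160.25 + 16.83 = 177.08 million.
Not in labor force = 40.97 + 33.17 + 67.11 + 16.80 = 158.05 million (those not working and not actively searching are outside the labor force).
Civilian working-age population = 177.08 + 158.05 = 335.13 million.
Unemployment rate = 16.83 / 177.08 = 9.50%.
Labor force participation rate = 177.08 / 335.13 = 52.84%.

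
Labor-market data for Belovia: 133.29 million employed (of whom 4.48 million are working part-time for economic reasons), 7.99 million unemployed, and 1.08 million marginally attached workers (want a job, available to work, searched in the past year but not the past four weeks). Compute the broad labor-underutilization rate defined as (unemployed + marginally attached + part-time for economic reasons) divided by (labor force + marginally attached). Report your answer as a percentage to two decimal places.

Labor force = 133.29 + 7.99 = 141.28 million.
Numerator = 7.99 + 1.08 + 4.48 = 13.55 million.
Denominator = 141.28 + 1.08 = 142.36 million.
Broad rate = 13.55 / 142.36 = 9.52%.

Broad underutilization rate ≈ 9.52%.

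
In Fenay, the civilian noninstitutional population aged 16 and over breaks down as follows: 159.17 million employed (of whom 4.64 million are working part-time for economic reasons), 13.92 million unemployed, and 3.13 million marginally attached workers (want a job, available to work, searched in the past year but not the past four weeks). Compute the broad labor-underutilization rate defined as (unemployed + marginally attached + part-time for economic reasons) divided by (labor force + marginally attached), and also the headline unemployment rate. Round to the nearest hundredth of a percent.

Broad underutilization rate ≈ 12.31%; headline unemployment rate ≈ 8.04%.

Labor force = 159.17 + 13.92 = 173.09 million.
Numerator = 13.92 + 3.13 + 4.64 = 21.69 million.
Denominator = 173.09 + 3.13 = 176.22 million.
Broad rate = 21.69 / 176.22 = 12.31%.
Headline unemployment rate = 13.92 / 173.09 = 8.04%.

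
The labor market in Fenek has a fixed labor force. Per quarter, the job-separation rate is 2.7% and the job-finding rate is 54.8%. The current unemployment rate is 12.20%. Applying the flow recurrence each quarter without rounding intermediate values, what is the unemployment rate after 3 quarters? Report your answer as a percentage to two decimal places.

Unemployment rate after three quarters ≈ 5.27%.

With a fixed labor force, u_{t+1} = u_t + s·(1−u_t) − f·u_t = u_t·(1−s−f) + s.
Here 1−s−f = 0.425 and s = 0.027.
u_1 = 0.122000 × 0.425 + 0.027 = 0.078850.
u_2 = 0.078850 × 0.425 + 0.027 = 0.060511.
u_3 = 0.060511 × 0.425 + 0.027 = 0.052717.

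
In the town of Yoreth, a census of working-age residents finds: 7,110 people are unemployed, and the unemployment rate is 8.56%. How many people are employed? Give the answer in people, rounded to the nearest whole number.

Labor force = U / u = 7,110 / 0.0856 ≈ 83,061.
Employed = labor force − unemployed = 83,061 − 7,110 = 75,951.

About 75,951 are employed.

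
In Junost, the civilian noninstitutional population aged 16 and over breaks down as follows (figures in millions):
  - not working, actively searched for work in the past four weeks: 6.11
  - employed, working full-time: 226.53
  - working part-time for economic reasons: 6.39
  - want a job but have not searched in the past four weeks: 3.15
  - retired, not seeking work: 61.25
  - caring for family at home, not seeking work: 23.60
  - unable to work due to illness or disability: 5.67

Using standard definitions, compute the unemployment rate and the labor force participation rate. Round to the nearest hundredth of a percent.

Employed = 226.53 + 6.39 = 232.92 million (anyone who worked, including part-time for economic reasons, counts as employed).
Unemployed = 6.11 million.
Labor force = 232.92 + 6.11 = 239.03 million.
Not in labor force = 3.15 + 61.25 + 23.60 + 5.67 = 93.67 million (those not working and not actively searching are outside the labor force — including those who want a job but have given up searching).
Civilian working-age population = 239.03 + 93.67 = 332.70 million.
Unemployment rate = 6.11 / 239.03 = 2.56%.
Labor force participation rate = 239.03 / 332.70 = 71.85%.

Unemployment rate ≈ 2.56%; labor force participation rate ≈ 71.85%.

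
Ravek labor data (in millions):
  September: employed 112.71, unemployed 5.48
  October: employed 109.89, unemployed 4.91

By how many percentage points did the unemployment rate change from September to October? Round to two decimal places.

The unemployment rate changed by −0.36 percentage points.

September: labor force = 112.71 + 5.48 = 118.19; u = 5.48/118.19 = 4.64%.
October: labor force = 109.89 + 4.91 = 114.80; u = 4.91/114.80 = 4.28%.
Change = 4.28% − 4.64% = −0.36 pp.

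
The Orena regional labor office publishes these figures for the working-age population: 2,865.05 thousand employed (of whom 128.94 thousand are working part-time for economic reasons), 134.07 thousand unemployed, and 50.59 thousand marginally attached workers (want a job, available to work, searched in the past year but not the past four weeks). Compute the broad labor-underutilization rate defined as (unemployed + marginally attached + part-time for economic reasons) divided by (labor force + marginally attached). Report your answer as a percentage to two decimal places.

Broad underutilization rate ≈ 10.28%.

Labor force = 2,865.05 + 134.07 = 2,999.12 thousand.
Numerator = 134.07 + 50.59 + 128.94 = 313.60 thousand.
Denominator = 2,999.12 + 50.59 = 3,049.71 thousand.
Broad rate = 313.60 / 3,049.71 = 10.28%.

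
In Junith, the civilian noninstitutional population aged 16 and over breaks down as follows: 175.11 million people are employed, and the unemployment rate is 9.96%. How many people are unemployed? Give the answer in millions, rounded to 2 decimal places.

About 19.37 million are unemployed.

Let U be the number unemployed. The labor force is E + U, and U/(E+U) = 0.0996.
So U = 0.0996 × 175.11 / (1 − 0.0996) = 17.4410 / 0.9004 ≈ 19.37 million.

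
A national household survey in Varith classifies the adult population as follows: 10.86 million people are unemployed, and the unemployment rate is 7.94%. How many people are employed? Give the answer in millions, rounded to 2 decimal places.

Labor force = U / u = 10.86 / 0.0794 ≈ 136.78 million.
Employed = labor force − unemployed = 136.78 − 10.86 = 125.92 million.

About 125.92 million are employed.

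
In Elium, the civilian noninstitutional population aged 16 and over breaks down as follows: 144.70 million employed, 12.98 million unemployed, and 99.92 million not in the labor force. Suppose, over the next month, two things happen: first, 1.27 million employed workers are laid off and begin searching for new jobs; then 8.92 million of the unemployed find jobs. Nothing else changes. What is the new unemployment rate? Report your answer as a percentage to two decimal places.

Initially, labor force = 144.70 + 12.98 = 157.68 million, so u = 12.98/157.68 = 8.23%.
After the first change, employed falls and unemployed rises by 1.27; labor force unchanged → E = 143.43, U = 14.25, labor force = 157.68 million.
After the second change, unemployed falls and employed rises by 8.92; labor force unchanged → E = 152.35, U = 5.33, labor force = 157.68 million.
New unemployment rate = 5.33 / 157.68 = 3.38%.

New unemployment rate ≈ 3.38%.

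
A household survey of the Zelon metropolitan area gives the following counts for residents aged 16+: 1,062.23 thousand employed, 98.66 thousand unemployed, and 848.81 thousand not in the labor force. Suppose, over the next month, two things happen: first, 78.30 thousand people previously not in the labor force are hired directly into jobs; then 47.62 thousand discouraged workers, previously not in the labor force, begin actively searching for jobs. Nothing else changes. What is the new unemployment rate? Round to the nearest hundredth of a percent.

Initially, labor force = 1,062.23 + 98.66 = 1,160.89 thousand, so u = 98.66/1,160.89 = 8.50%.
After the first change, employed and labor force both rise by 78.30; unemployed unchanged → E = 1,140.53, U = 98.66, labor force = 1,239.19 thousand.
After the second change, unemployed and labor force both rise by 47.62 → E = 1,140.53, U = 146.28, labor force = 1,286.81 thousand.
New unemployment rate = 146.28 / 1,286.81 = 11.37%.

New unemployment rate ≈ 11.37%.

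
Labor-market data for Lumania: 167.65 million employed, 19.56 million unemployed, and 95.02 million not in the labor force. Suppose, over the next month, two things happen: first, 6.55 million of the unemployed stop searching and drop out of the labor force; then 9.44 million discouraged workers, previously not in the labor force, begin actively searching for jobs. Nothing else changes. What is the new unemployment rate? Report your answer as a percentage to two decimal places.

Initially, labor force = 167.65 + 19.56 = 187.21 million, so u = 19.56/187.21 = 10.45%.
After the first change, unemployed and labor force both fall by 6.55 → E = 167.65, U = 13.01, labor force = 180.66 million.
After the second change, unemployed and labor force both rise by 9.44 → E = 167.65, U = 22.45, labor force = 190.10 million.
New unemployment rate = 22.45 / 190.10 = 11.81%.

New unemployment rate ≈ 11.81%.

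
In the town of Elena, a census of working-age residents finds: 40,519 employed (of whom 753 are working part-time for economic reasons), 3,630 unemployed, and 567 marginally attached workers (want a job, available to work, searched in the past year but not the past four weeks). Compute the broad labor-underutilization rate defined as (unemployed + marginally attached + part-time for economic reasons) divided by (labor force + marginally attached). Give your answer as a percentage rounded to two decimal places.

Broad underutilization rate ≈ 11.07%.

Labor force = 40,519 + 3,630 = 44,149.
Numerator = 3,630 + 567 + 753 = 4,950.
Denominator = 44,149 + 567 = 44,716.
Broad rate = 4,950 / 44,716 = 11.07%.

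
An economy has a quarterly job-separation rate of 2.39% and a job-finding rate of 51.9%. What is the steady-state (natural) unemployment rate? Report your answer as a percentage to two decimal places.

At steady state the flows balance: s·E = f·U, so U/(E+U) = s/(s+f).
u* = 2.39 / (2.39 + 51.9) = 2.39 / 54.29 = 4.40%.

Steady-state unemployment rate ≈ 4.40%.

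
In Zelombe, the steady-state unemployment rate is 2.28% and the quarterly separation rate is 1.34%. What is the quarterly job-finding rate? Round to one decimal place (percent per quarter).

Job-finding rate ≈ 57.4% per quarter.

From u* = s/(s+f): f = s·(1−u)/u.
f = 1.34 × (1 − 0.0228) / 0.0228 = 1.3094 / 0.0228 ≈ 57.4% per quarter.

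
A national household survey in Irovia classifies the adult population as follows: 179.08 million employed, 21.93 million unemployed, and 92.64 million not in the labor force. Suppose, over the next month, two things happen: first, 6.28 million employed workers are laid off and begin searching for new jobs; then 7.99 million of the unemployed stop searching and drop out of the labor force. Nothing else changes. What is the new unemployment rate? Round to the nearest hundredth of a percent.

New unemployment rate ≈ 10.48%.

Initially, labor force = 179.08 + 21.93 = 201.01 million, so u = 21.93/201.01 = 10.91%.
After the first change, employed falls and unemployed rises by 6.28; labor force unchanged → E = 172.80, U = 28.21, labor force = 201.01 million.
After the second change, unemployed and labor force both fall by 7.99 → E = 172.80, U = 20.22, labor force = 193.02 million.
New unemployment rate = 20.22 / 193.02 = 10.48%.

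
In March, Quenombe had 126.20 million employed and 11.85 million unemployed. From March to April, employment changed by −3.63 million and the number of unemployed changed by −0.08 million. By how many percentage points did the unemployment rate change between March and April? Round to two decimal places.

The unemployment rate changed by +0.18 percentage points.

March: labor force = 126.20 + 11.85 = 138.05; u = 11.85/138.05 = 8.58%.
April: labor force = 122.57 + 11.77 = 134.34; u = 11.77/134.34 = 8.76%.
Change = 8.76% − 8.58% = +0.18 pp.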